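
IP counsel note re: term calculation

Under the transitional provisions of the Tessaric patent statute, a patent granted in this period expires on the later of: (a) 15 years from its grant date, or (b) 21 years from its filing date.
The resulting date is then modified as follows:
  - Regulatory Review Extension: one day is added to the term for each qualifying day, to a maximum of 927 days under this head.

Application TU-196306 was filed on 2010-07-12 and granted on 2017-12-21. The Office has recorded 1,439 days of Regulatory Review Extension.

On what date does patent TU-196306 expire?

2035-07-06

(a) grant + 15 years → 21 December 2032.
(b) filing + 21 years → 12 July 2031.
Later of the two: 21 December 2032.
Regulatory Review Extension: 1439 days claimed exceeds the 927-day cap, so +927 days → 6 July 2035.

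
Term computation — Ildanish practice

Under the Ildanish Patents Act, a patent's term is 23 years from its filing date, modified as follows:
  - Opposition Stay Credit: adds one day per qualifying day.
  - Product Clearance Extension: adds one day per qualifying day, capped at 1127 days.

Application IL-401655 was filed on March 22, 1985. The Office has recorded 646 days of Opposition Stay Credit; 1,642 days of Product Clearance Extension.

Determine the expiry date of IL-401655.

Base term: filing date + 23 years → 22 March 2008.
Opposition Stay Credit: +646 days → 28 December 2009.
Product Clearance Extension: 1642 days claimed exceeds the 1127-day cap, so +1127 days → 28 January 2013.

January 28, 2013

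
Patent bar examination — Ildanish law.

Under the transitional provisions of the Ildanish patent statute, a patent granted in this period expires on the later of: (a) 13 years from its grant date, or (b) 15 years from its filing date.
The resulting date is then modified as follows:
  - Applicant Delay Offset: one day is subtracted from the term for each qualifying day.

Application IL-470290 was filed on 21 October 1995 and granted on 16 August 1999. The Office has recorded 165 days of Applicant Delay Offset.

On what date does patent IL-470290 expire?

(a) grant + 13 years → 16 August 2012.
(b) filing + 15 years → 21 October 2010.
Later of the two: 16 August 2012.
Applicant Delay Offset: −165 days → 4 March 2012.

2012-03-04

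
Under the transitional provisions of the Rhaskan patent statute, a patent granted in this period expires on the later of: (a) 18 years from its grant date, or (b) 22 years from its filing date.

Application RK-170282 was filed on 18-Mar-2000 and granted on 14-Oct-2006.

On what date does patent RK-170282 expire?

(a) grant + 18 years → 14 October 2024.
(b) filing + 22 years → 18 March 2022.
Later of the two: 14 October 2024.

2024-10-14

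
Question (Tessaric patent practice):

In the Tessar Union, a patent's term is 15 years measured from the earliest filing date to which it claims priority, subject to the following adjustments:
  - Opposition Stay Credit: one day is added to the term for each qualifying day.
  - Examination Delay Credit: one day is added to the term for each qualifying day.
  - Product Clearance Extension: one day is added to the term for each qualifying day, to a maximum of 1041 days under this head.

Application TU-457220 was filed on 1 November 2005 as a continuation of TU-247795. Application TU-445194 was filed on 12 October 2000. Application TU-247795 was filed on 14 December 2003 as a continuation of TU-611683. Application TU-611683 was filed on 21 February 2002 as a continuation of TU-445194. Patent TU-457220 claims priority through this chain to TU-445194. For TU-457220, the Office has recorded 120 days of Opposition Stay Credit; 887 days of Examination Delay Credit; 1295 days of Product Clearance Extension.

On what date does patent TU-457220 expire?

Earliest priority filing: 12 October 2000.
Base term: 12 October 2000 + 15 years → 12 October 2015.
Opposition Stay Credit: +120 days → 9 February 2016.
Examination Delay Credit: +887 days → 15 July 2018.
Product Clearance Extension: 1295 days claimed exceeds the 1041-day cap, so +1041 days → 21 May 2021.

May 21, 2021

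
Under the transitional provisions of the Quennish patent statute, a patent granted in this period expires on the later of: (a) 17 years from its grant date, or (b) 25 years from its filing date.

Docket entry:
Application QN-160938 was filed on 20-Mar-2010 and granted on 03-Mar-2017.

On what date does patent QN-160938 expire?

(a) grant + 17 years → 3 March 2034.
(b) filing + 25 years → 20 March 2035.
Later of the two: 20 March 2035.

March 20, 2035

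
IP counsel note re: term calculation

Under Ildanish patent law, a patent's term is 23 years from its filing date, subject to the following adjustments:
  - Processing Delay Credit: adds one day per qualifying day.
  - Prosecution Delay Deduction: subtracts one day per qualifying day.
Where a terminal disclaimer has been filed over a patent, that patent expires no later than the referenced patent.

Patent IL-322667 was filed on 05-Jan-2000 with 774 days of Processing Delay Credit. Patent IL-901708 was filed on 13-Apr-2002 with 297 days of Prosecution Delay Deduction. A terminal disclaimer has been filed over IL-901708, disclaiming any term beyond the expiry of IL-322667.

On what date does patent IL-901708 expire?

June 20, 2024

Natural term of IL-901708:
  Base: filing + 23 years → 13 April 2025.
  Prosecution Delay Deduction: −297 days → 20 June 2024.
Expiry of referenced patent IL-322667:
  Base: filing + 23 years → 5 January 2023.
  Processing Delay Credit: +774 days → 17 February 2025.
Terminal disclaimer: IL-901708 expires on the earlier of 20 June 2024 and 17 February 2025.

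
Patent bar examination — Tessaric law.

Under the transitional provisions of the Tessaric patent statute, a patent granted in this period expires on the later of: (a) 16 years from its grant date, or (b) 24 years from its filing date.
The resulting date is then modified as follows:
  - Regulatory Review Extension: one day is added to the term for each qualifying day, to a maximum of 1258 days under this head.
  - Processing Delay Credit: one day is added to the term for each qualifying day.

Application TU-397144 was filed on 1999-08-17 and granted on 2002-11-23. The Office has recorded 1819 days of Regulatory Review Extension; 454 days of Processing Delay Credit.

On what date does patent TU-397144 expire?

(a) grant + 16 years → 23 November 2018.
(b) filing + 24 years → 17 August 2023.
Later of the two: 17 August 2023.
Regulatory Review Extension: 1819 days claimed exceeds the 1258-day cap, so +1258 days → 26 January 2027.
Processing Delay Credit: +454 days → 24 April 2028.

2028-04-24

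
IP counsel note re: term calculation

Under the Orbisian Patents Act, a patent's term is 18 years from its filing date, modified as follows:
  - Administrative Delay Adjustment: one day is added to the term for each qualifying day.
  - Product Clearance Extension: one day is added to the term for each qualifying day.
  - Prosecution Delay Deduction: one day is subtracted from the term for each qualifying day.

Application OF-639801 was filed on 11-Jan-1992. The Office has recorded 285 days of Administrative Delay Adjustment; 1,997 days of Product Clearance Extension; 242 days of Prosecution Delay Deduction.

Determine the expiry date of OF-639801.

Base term: filing date + 18 years → 11 January 2010.
Administrative Delay Adjustment: +285 days → 23 October 2010.
Product Clearance Extension: +1997 days → 11 April 2016.
Prosecution Delay Deduction: −242 days → 13 August 2015.

2015-08-13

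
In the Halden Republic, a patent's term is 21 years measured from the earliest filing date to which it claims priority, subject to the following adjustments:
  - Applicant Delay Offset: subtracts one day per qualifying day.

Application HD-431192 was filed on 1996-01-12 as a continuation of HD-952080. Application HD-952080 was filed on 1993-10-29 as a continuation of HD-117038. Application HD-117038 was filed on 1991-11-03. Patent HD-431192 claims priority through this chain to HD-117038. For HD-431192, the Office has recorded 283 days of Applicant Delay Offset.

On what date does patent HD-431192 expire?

Earliest priority filing: 3 November 1991.
Base term: 3 November 1991 + 21 years → 3 November 2012.
Applicant Delay Offset: −283 days → 25 January 2012.

2012-01-25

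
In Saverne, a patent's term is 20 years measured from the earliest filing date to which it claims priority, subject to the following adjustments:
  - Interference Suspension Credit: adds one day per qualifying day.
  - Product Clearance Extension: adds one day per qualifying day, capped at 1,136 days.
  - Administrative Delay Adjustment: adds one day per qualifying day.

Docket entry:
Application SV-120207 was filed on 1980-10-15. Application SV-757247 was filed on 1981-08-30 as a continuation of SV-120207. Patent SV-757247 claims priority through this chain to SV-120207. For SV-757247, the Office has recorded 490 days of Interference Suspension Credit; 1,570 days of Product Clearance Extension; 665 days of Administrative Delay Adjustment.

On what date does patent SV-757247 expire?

January 23, 2007

Earliest priority filing: 15 October 1980.
Base term: 15 October 1980 + 20 years → 15 October 2000.
Interference Suspension Credit: +490 days → 17 February 2002.
Product Clearance Extension: 1570 days claimed exceeds the 1136-day cap, so +1136 days → 29 March 2005.
Administrative Delay Adjustment: +665 days → 23 January 2007.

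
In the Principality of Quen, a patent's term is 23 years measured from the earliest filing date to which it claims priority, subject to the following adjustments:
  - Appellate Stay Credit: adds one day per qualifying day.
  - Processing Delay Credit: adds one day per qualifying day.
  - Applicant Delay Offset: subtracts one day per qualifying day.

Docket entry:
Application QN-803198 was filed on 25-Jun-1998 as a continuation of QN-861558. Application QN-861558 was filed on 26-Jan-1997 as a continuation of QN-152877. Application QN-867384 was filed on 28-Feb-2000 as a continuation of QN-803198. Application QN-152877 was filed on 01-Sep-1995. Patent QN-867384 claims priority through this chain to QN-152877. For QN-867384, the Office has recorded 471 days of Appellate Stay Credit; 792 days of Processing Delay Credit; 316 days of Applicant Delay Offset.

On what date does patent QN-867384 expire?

2021-04-05

Earliest priority filing: 1 September 1995.
Base term: 1 September 1995 + 23 years → 1 September 2018.
Appellate Stay Credit: +471 days → 16 December 2019.
Processing Delay Credit: +792 days → 15 February 2022.
Applicant Delay Offset: −316 days → 5 April 2021.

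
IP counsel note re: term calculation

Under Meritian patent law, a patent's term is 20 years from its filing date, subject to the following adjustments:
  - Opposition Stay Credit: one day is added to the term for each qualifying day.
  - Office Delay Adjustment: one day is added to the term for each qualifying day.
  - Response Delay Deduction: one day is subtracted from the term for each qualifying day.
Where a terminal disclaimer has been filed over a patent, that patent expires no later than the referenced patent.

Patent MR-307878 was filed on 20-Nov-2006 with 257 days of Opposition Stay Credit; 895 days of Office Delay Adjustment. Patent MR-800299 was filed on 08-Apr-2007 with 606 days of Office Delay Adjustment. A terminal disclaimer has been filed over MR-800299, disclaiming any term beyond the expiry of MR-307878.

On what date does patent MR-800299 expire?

December 4, 2028

Natural term of MR-800299:
  Base: filing + 20 years → 8 April 2027.
  Office Delay Adjustment: +606 days → 4 December 2028.
Expiry of referenced patent MR-307878:
  Base: filing + 20 years → 20 November 2026.
  Opposition Stay Credit: +257 days → 4 August 2027.
  Office Delay Adjustment: +895 days → 15 January 2030.
Terminal disclaimer: MR-800299 expires on the earlier of 4 December 2028 and 15 January 2030.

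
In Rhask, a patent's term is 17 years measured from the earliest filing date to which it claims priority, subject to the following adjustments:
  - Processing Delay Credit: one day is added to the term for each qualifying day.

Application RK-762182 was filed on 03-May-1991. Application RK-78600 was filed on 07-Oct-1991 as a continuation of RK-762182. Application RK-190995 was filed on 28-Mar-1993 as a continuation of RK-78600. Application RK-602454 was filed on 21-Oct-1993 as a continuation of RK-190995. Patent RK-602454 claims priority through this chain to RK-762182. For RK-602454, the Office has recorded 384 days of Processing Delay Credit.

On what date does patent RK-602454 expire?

2009-05-22

Earliest priority filing: 3 May 1991.
Base term: 3 May 1991 + 17 years → 3 May 2008.
Processing Delay Credit: +384 days → 22 May 2009.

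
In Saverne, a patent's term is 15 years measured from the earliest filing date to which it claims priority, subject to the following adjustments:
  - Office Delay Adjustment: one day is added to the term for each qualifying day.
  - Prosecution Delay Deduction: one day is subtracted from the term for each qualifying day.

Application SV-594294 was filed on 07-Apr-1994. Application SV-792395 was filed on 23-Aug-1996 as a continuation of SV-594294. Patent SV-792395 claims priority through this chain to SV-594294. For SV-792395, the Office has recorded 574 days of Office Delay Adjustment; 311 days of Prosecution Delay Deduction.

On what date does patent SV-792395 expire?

Earliest priority filing: 7 April 1994.
Base term: 7 April 1994 + 15 years → 7 April 2009.
Office Delay Adjustment: +574 days → 2 November 2010.
Prosecution Delay Deduction: −311 days → 26 December 2009.

December 26, 2009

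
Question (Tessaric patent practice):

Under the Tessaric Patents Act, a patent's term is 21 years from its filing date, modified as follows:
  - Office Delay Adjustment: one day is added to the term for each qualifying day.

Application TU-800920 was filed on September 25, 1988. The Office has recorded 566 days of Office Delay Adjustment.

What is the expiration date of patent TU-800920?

2011-04-14

Base term: filing date + 21 years → 25 September 2009.
Office Delay Adjustment: +566 days → 14 April 2011.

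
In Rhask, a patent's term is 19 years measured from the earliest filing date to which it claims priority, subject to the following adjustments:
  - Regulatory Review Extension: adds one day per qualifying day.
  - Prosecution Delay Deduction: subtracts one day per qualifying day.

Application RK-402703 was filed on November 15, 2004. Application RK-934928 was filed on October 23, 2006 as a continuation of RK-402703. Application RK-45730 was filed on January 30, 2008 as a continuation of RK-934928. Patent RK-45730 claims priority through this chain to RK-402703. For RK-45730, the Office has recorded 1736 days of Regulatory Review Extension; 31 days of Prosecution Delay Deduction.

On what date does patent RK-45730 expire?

Earliest priority filing: 15 November 2004.
Base term: 15 November 2004 + 19 years → 15 November 2023.
Regulatory Review Extension: +1736 days → 16 August 2028.
Prosecution Delay Deduction: −31 days → 16 July 2028.

2028-07-16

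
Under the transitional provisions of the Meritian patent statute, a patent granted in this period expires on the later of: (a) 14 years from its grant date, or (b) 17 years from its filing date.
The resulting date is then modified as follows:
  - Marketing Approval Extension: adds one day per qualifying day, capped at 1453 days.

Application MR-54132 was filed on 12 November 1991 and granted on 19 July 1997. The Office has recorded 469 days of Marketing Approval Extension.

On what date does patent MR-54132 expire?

(a) grant + 14 years → 19 July 2011.
(b) filing + 17 years → 12 November 2008.
Later of the two: 19 July 2011.
Marketing Approval Extension: 469 days (within the 1453-day cap) → +469 days → 30 October 2012.

2012-10-30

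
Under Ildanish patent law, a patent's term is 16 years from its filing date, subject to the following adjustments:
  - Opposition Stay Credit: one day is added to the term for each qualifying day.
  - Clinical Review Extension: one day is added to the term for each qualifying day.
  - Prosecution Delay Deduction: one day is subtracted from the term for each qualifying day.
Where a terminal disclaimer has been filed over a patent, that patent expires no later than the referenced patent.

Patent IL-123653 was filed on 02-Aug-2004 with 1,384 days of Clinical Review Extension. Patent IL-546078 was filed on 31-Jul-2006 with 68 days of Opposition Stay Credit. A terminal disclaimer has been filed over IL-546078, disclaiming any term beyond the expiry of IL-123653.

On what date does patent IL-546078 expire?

October 7, 2022

Natural term of IL-546078:
  Base: filing + 16 years → 31 July 2022.
  Opposition Stay Credit: +68 days → 7 October 2022.
Expiry of referenced patent IL-123653:
  Base: filing + 16 years → 2 August 2020.
  Clinical Review Extension: +1384 days → 17 May 2024.
Terminal disclaimer: IL-546078 expires on the earlier of 7 October 2022 and 17 May 2024.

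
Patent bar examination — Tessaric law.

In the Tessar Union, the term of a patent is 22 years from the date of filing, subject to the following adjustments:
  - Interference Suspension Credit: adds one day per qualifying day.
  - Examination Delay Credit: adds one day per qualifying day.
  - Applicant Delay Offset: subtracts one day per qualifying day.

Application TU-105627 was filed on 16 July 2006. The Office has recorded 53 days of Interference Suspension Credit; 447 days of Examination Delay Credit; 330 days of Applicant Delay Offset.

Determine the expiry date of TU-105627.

Base term: filing date + 22 years → 16 July 2028.
Interference Suspension Credit: +53 days → 7 September 2028.
Examination Delay Credit: +447 days → 28 November 2029.
Applicant Delay Offset: −330 days → 2 January 2029.

January 2, 2029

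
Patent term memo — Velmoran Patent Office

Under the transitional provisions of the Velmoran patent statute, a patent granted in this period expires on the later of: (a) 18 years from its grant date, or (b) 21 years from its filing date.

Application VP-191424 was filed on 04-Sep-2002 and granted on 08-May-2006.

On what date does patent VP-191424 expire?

(a) grant + 18 years → 8 May 2024.
(b) filing + 21 years → 4 September 2023.
Later of the two: 8 May 2024.

2024-05-08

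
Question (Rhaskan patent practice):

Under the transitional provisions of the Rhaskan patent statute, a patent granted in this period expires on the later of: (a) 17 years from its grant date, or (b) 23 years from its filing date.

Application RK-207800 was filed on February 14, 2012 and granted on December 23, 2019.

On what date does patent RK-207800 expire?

December 23, 2036

(a) grant + 17 years → 23 December 2036.
(b) filing + 23 years → 14 February 2035.
Later of the two: 23 December 2036.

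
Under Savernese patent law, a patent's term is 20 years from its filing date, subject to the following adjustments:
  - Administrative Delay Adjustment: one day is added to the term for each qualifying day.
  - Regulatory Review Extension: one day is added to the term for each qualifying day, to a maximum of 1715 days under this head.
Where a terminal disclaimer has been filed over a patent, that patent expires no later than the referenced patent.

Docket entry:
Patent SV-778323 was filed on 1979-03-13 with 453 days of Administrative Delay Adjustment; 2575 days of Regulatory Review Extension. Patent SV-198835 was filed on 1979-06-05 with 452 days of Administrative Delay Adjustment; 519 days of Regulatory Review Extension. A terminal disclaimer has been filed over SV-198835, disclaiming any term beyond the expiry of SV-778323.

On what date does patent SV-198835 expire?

Natural term of SV-198835:
  Base: filing + 20 years → 5 June 1999.
  Administrative Delay Adjustment: +452 days → 30 August 2000.
  Regulatory Review Extension: 519 days (within the 1715-day cap) → +519 days → 31 January 2002.
Expiry of referenced patent SV-778323:
  Base: filing + 20 years → 13 March 1999.
  Administrative Delay Adjustment: +453 days → 8 June 2000.
  Regulatory Review Extension: 2575 days claimed exceeds the 1715-day cap, so +1715 days → 17 February 2005.
Terminal disclaimer: SV-198835 expires on the earlier of 31 January 2002 and 17 February 2005.

January 31, 2002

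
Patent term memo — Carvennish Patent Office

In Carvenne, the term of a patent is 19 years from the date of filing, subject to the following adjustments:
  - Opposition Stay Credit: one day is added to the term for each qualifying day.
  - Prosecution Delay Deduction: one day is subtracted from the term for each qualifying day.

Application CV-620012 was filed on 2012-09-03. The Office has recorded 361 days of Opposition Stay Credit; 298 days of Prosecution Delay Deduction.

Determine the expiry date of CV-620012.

Base term: filing date + 19 years → 3 September 2031.
Opposition Stay Credit: +361 days → 29 August 2032.
Prosecution Delay Deduction: −298 days → 5 November 2031.

2031-11-05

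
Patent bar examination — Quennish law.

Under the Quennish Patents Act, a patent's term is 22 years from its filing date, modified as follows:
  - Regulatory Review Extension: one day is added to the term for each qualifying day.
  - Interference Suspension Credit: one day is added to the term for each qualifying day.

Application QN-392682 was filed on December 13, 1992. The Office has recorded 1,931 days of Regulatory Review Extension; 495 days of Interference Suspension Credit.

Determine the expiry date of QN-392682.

2021-08-04

Base term: filing date + 22 years → 13 December 2014.
Regulatory Review Extension: +1931 days → 27 March 2020.
Interference Suspension Credit: +495 days → 4 August 2021.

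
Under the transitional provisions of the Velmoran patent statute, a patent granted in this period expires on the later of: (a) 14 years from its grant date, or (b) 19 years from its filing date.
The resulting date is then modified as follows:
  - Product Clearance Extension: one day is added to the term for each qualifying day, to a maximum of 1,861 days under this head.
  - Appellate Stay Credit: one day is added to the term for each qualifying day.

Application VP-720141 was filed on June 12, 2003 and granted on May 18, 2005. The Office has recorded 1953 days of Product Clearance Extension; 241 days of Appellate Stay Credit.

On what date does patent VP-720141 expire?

(a) grant + 14 years → 18 May 2019.
(b) filing + 19 years → 12 June 2022.
Later of the two: 12 June 2022.
Product Clearance Extension: 1953 days claimed exceeds the 1861-day cap, so +1861 days → 17 July 2027.
Appellate Stay Credit: +241 days → 14 March 2028.

2028-03-14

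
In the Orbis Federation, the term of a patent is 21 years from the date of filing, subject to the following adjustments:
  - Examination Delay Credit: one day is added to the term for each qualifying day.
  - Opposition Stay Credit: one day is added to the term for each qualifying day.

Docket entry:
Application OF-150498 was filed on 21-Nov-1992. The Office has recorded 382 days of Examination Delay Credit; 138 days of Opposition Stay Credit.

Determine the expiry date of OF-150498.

April 25, 2015

Base term: filing date + 21 years → 21 November 2013.
Examination Delay Credit: +382 days → 8 December 2014.
Opposition Stay Credit: +138 days → 25 April 2015.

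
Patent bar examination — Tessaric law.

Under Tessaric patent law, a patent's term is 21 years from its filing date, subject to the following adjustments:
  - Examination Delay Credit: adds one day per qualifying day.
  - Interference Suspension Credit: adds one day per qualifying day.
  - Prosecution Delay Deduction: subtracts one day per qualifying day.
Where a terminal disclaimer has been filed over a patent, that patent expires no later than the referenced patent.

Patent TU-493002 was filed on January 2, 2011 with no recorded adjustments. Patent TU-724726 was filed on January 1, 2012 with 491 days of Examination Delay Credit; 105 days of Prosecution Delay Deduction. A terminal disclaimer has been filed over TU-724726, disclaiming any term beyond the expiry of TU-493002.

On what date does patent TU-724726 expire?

2032-01-02

Natural term of TU-724726:
  Base: filing + 21 years → 1 January 2033.
  Examination Delay Credit: +491 days → 7 May 2034.
  Prosecution Delay Deduction: −105 days → 22 January 2034.
Expiry of referenced patent TU-493002:
  Base: filing + 21 years → 2 January 2032.
Terminal disclaimer: TU-724726 expires on the earlier of 22 January 2034 and 2 January 2032.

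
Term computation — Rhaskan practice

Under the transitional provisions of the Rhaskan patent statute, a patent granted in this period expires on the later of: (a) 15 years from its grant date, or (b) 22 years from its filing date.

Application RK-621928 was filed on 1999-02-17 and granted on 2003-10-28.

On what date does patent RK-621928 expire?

2021-02-17

(a) grant + 15 years → 28 October 2018.
(b) filing + 22 years → 17 February 2021.
Later of the two: 17 February 2021.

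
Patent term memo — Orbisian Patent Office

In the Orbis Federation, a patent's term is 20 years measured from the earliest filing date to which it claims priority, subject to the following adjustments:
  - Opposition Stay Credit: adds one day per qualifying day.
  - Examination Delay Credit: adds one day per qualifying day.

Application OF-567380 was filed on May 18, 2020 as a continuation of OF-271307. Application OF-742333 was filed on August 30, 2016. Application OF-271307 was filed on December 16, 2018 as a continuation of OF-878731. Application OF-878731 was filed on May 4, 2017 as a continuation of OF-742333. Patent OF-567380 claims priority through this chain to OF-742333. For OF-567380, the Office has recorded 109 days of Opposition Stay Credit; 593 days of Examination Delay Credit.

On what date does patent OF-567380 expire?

2038-08-02

Earliest priority filing: 30 August 2016.
Base term: 30 August 2016 + 20 years → 30 August 2036.
Opposition Stay Credit: +109 days → 17 December 2036.
Examination Delay Credit: +593 days → 2 August 2038.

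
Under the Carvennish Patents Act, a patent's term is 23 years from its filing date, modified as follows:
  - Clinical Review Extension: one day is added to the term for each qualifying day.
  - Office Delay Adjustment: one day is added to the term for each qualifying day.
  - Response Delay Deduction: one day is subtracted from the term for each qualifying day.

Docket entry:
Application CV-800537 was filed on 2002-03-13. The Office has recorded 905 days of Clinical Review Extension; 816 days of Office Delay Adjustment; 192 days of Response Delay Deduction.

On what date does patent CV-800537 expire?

May 20, 2029

Base term: filing date + 23 years → 13 March 2025.
Clinical Review Extension: +905 days → 4 September 2027.
Office Delay Adjustment: +816 days → 28 November 2029.
Response Delay Deduction: −192 days → 20 May 2029.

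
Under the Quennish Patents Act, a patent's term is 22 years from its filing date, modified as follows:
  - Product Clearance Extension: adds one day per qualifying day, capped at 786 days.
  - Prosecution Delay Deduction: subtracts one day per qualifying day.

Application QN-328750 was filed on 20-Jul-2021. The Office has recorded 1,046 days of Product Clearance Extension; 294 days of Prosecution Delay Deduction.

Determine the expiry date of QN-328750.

2044-11-23

Base term: filing date + 22 years → 20 July 2043.
Product Clearance Extension: 1046 days claimed exceeds the 786-day cap, so +786 days → 13 September 2045.
Prosecution Delay Deduction: −294 days → 23 November 2044.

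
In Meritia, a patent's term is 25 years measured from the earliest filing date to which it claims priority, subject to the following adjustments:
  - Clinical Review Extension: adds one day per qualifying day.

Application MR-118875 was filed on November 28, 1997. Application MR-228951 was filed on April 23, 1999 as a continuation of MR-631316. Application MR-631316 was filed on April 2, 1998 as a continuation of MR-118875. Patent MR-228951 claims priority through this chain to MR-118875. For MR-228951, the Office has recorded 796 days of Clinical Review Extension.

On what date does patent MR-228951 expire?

February 1, 2025

Earliest priority filing: 28 November 1997.
Base term: 28 November 1997 + 25 years → 28 November 2022.
Clinical Review Extension: +796 days → 1 February 2025.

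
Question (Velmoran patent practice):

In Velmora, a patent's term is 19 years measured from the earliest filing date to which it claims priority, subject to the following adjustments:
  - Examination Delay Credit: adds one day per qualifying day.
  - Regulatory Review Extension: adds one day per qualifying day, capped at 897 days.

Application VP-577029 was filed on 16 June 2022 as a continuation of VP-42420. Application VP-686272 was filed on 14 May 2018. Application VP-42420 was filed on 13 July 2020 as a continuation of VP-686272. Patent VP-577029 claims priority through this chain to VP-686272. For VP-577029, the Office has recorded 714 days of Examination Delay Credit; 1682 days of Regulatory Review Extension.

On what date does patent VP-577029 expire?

October 11, 2041

Earliest priority filing: 14 May 2018.
Base term: 14 May 2018 + 19 years → 14 May 2037.
Examination Delay Credit: +714 days → 28 April 2039.
Regulatory Review Extension: 1682 days claimed exceeds the 897-day cap, so +897 days → 11 October 2041.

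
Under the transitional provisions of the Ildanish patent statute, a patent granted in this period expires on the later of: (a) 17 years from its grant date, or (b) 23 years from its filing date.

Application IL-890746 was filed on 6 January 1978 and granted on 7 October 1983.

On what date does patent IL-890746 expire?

(a) grant + 17 years → 7 October 2000.
(b) filing + 23 years → 6 January 2001.
Later of the two: 6 January 2001.

January 6, 2001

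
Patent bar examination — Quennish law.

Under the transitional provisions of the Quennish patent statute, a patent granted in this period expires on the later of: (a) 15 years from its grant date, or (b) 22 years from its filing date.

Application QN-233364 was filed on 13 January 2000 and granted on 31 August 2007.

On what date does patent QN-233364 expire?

2022-08-31

(a) grant + 15 years → 31 August 2022.
(b) filing + 22 years → 13 January 2022.
Later of the two: 31 August 2022.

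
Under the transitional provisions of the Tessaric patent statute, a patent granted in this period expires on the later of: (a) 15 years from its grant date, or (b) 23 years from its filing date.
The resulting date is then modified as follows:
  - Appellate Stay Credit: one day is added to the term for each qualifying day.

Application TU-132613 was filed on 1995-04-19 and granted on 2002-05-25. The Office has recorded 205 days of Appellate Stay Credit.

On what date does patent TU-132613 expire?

November 10, 2018

(a) grant + 15 years → 25 May 2017.
(b) filing + 23 years → 19 April 2018.
Later of the two: 19 April 2018.
Appellate Stay Credit: +205 days → 10 November 2018.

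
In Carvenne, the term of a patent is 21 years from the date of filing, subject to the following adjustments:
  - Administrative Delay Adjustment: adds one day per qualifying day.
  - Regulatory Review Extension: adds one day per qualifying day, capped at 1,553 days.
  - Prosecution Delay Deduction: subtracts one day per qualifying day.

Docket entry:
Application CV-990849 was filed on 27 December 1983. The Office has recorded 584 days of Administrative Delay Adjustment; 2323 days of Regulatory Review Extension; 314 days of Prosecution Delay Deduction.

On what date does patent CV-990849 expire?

2009-12-24

Base term: filing date + 21 years → 27 December 2004.
Administrative Delay Adjustment: +584 days → 3 August 2006.
Regulatory Review Extension: 2323 days claimed exceeds the 1553-day cap, so +1553 days → 3 November 2010.
Prosecution Delay Deduction: −314 days → 24 December 2009.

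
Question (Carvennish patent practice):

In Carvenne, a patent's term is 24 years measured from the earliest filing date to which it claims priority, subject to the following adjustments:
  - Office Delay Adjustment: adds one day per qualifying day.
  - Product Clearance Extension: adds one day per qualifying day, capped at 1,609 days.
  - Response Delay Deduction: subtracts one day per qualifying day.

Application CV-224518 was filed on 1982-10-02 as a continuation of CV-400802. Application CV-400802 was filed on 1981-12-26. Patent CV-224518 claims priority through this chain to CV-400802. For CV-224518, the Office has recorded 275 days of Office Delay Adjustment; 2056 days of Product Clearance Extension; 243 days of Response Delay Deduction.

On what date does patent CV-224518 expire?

June 24, 2010

Earliest priority filing: 26 December 1981.
Base term: 26 December 1981 + 24 years → 26 December 2005.
Office Delay Adjustment: +275 days → 27 September 2006.
Product Clearance Extension: 2056 days claimed exceeds the 1609-day cap, so +1609 days → 22 February 2011.
Response Delay Deduction: −243 days → 24 June 2010.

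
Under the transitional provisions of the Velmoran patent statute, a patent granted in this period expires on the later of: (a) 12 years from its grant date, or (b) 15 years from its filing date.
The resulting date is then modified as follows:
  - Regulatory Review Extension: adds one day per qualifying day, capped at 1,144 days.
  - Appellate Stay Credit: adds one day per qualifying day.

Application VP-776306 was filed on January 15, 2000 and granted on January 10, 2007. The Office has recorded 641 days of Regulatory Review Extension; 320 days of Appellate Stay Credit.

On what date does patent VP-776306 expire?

2021-08-28

(a) grant + 12 years → 10 January 2019.
(b) filing + 15 years → 15 January 2015.
Later of the two: 10 January 2019.
Regulatory Review Extension: 641 days (within the 1144-day cap) → +641 days → 12 October 2020.
Appellate Stay Credit: +320 days → 28 August 2021.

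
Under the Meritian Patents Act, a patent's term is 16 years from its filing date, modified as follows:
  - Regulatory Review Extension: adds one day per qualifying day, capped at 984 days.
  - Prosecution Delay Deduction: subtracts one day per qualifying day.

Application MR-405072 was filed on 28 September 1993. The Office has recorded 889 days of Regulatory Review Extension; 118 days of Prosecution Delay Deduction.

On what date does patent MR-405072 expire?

November 8, 2011

Base term: filing date + 16 years → 28 September 2009.
Regulatory Review Extension: 889 days (within the 984-day cap) → +889 days → 5 March 2012.
Prosecution Delay Deduction: −118 days → 8 November 2011.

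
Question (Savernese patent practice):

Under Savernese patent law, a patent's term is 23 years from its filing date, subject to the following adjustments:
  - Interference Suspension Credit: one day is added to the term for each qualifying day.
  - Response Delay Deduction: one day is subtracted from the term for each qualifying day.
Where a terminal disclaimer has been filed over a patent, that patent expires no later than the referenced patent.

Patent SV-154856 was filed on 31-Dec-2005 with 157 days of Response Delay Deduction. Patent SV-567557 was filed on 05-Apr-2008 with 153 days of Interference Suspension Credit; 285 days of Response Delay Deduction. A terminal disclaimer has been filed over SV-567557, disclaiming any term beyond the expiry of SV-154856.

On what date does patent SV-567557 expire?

July 27, 2028

Natural term of SV-567557:
  Base: filing + 23 years → 5 April 2031.
  Interference Suspension Credit: +153 days → 5 September 2031.
  Response Delay Deduction: −285 days → 24 November 2030.
Expiry of referenced patent SV-154856:
  Base: filing + 23 years → 31 December 2028.
  Response Delay Deduction: −157 days → 27 July 2028.
Terminal disclaimer: SV-567557 expires on the earlier of 24 November 2030 and 27 July 2028.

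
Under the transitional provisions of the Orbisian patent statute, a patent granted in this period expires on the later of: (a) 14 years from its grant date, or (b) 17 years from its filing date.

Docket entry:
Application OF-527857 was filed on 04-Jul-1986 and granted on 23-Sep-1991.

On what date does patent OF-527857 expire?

2005-09-23

(a) grant + 14 years → 23 September 2005.
(b) filing + 17 years → 4 July 2003.
Later of the two: 23 September 2005.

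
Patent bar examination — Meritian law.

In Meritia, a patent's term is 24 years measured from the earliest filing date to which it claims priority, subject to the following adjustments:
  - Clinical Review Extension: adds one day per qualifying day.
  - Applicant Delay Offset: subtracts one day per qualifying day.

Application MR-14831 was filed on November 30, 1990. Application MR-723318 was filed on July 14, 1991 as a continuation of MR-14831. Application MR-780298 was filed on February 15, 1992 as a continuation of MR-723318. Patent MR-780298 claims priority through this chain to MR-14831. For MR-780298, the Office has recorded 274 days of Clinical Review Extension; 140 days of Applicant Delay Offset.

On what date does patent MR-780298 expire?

2015-04-13

Earliest priority filing: 30 November 1990.
Base term: 30 November 1990 + 24 years → 30 November 2014.
Clinical Review Extension: +274 days → 31 August 2015.
Applicant Delay Offset: −140 days → 13 April 2015.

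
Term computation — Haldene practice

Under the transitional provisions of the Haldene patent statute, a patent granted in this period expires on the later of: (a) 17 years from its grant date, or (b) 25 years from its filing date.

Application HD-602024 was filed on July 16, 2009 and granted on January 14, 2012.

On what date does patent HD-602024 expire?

(a) grant + 17 years → 14 January 2029.
(b) filing + 25 years → 16 July 2034.
Later of the two: 16 July 2034.

July 16, 2034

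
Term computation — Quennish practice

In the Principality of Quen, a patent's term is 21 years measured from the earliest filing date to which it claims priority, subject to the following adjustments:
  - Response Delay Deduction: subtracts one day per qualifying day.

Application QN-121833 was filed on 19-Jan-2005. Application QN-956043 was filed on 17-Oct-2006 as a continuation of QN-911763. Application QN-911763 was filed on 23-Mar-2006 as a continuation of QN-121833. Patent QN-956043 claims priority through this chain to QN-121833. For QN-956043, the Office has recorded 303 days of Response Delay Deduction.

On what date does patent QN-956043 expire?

2025-03-22

Earliest priority filing: 19 January 2005.
Base term: 19 January 2005 + 21 years → 19 January 2026.
Response Delay Deduction: −303 days → 22 March 2025.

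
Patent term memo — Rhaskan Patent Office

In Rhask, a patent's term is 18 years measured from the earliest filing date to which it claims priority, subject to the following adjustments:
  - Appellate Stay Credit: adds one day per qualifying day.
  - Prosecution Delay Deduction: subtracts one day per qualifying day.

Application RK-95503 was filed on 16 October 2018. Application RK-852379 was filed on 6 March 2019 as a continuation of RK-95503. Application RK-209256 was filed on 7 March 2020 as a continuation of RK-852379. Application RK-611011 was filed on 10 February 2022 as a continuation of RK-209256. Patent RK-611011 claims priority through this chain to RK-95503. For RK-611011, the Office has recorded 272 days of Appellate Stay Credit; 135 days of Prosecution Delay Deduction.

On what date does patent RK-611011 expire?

March 2, 2037

Earliest priority filing: 16 October 2018.
Base term: 16 October 2018 + 18 years → 16 October 2036.
Appellate Stay Credit: +272 days → 15 July 2037.
Prosecution Delay Deduction: −135 days → 2 March 2037.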